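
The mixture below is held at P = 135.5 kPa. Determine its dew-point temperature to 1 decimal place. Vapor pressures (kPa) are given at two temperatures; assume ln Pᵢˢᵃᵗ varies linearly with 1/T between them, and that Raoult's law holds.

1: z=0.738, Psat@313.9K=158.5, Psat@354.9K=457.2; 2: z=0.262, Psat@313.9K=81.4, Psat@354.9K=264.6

Dew-point temperature: Σzᵢ·P/Pᵢˢᵃᵗ(T) = 1. Interpolate ln Pᵢˢᵃᵗ = aᵢ + bᵢ/T.
  T = 313.9 K: ΣzᵢP/Pᵢˢᵃᵗ = 1.0670
  T = 354.9 K: ΣzᵢP/Pᵢˢᵃᵗ = 0.3529
  T = 334.4 K: ΣzᵢP/Pᵢˢᵃᵗ = 0.5929
  T = 324.1 K: ΣzᵢP/Pᵢˢᵃᵗ = 0.7891
  T = 319.0 K: ΣzᵢP/Pᵢˢᵃᵗ = 0.9154
  T = 316.4 K: ΣzᵢP/Pᵢˢᵃᵗ = 0.9892
  T = 315.1 K: ΣzᵢP/Pᵢˢᵃᵗ = 1.0288
Interpolating between 315.1 K and 316.4 K gives T ≈ 316.0 K.

T = 316.0 K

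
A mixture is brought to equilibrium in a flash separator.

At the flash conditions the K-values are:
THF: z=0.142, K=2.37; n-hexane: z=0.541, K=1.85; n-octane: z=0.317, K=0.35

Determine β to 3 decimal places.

β = 0.714

Material balance + equilibrium reduce to Σ zᵢ(Kᵢ−1)/(1+β(Kᵢ−1)) = 0.
g(0) = ΣzᵢKᵢ − 1 = 0.448 and g(1) = 1 − Σzᵢ/Kᵢ = -0.258, so a root lies in (0, 1).
Newton iteration, β⁰ = 0.5:
  β = 0.500: g = 0.1329, g' = -0.580 → β = 0.729
  β = 0.729: g = -0.0104, g' = -0.700 → β = 0.714
Converged at β = 0.714.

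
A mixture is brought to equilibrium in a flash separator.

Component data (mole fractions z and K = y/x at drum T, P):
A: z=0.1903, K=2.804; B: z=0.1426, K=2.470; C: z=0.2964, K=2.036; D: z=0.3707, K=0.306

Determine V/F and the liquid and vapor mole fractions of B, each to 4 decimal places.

V/F = 0.6280, x_B = 0.0742, y_B = 0.1832

Newton–Raphson from V/F = 0.5:
  V/F = 0.5000: g = 0.10963, g' = -0.8303 → V/F = 0.6320
  V/F = 0.6320: g = -0.00364, g' = -0.9007 → V/F = 0.6280
Converged at V/F = 0.6280.
Compositions from xᵢ = zᵢ/(1+V/F(Kᵢ−1)), yᵢ = Kᵢxᵢ:
  A: x = 0.0892, y = 0.2502
  B: x = 0.0742, y = 0.1832
  C: x = 0.1796, y = 0.3656
  D: x = 0.6571, y = 0.2011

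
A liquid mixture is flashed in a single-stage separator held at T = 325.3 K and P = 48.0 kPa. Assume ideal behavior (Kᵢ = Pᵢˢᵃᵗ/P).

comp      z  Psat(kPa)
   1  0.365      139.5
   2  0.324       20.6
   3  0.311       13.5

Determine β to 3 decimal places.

β = 0.233

Raoult's law: Kᵢ = Pᵢˢᵃᵗ/P = Pᵢˢᵃᵗ/48.0.
  K_1 = 139.5/48.0 = 2.90625, K_2 = 20.6/48.0 = 0.42917, K_3 = 13.5/48.0 = 0.28125
Material balance + equilibrium reduce to Σ zᵢ(Kᵢ−1)/(1+β(Kᵢ−1)) = 0.
Feasibility: ΣzᵢKᵢ = 1.287, Σzᵢ/Kᵢ = 1.986 — both > 1, two phases present.
Newton–Raphson from β = 0.5:
  β = 0.500: g = -0.2515, g' = -0.946 → β = 0.234
  β = 0.234: g = -0.0011, g' = -1.007 → β = 0.233
Converged at β = 0.233.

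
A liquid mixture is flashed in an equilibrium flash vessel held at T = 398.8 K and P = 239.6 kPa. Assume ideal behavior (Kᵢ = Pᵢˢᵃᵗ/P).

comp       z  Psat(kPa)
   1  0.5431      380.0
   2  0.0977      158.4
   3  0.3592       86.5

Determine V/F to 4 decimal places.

Raoult's law: Kᵢ = Pᵢˢᵃᵗ/P = Pᵢˢᵃᵗ/239.6.
  K_1 = 380.0/239.6 = 1.585977, K_2 = 158.4/239.6 = 0.661102, K_3 = 86.5/239.6 = 0.361018
Rachford–Rice: g(V/F) = Σ zᵢ(Kᵢ−1)/(1+V/F(Kᵢ−1)) = 0.
g(0) = ΣzᵢKᵢ − 1 = 0.0556 and g(1) = 1 − Σzᵢ/Kᵢ = -0.4852, so a root lies in (0, 1).
Newton iteration, V/F⁰ = 0.5:
  V/F = 0.5000: g = -0.13102, g' = -0.4445 → V/F = 0.2053
  V/F = 0.2053: g = -0.01568, g' = -0.3558 → V/F = 0.1612
  V/F = 0.1612: g = -0.00012, g' = -0.3505 → V/F = 0.1608
Converged at V/F = 0.1608.

V/F = 0.1608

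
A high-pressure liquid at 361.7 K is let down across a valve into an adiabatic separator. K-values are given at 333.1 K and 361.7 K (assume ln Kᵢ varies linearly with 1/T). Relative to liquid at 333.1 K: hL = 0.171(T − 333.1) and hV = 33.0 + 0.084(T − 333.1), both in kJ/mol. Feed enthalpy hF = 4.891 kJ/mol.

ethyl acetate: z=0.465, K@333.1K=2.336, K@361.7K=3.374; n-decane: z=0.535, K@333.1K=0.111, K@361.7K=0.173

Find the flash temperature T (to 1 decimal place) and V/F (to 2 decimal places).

Adiabatic flash: solve Rachford–Rice at each trial T, then check hF = ψ·hV(T) + (1−ψ)·hL(T).
  T = 333.1 K: K = (2.336, 0.111), RR gives ψ = 0.123, H_out = 4.046 kJ/mol
  T = 361.7 K: K = (3.374, 0.173), RR gives ψ = 0.337, H_out = 15.170 kJ/mol
  T = 347.4 K: K = (2.829, 0.140), RR gives ψ = 0.248, H_out = 10.322 kJ/mol
  T = 340.2 K: K = (2.574, 0.125), RR gives ψ = 0.191, H_out = 7.413 kJ/mol
  T = 336.6 K: K = (2.452, 0.118), RR gives ψ = 0.158, H_out = 5.780 kJ/mol
  T = 334.9 K: K = (2.395, 0.114), RR gives ψ = 0.142, H_out = 4.958 kJ/mol
Linear interpolation between T = 333.1 (H_out = 4.046) and T = 334.9 (H_out = 4.958) on hF = 4.891 gives T ≈ 334.8 K, at which ψ = 0.14.

T = 334.8 K, V/F = 0.14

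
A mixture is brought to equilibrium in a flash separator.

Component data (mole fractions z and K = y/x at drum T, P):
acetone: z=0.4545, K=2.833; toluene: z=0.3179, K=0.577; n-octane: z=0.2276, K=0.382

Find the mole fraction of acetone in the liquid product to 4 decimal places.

Material balance + equilibrium reduce to Σ zᵢ(Kᵢ−1)/(1+ψ(Kᵢ−1)) = 0.
g(0) = ΣzᵢKᵢ − 1 = 0.5580 and g(1) = 1 − Σzᵢ/Kᵢ = -0.3072, so a root lies in (0, 1).
Newton–Raphson from ψ = 0.5:
  ψ = 0.5000: g = 0.06060, g' = -0.6893 → ψ = 0.5879
  ψ = 0.5879: g = 0.00107, g' = -0.6690 → ψ = 0.5895
Converged at ψ = 0.5895.
Compositions from xᵢ = zᵢ/(1+ψ(Kᵢ−1)), yᵢ = Kᵢxᵢ:
  acetone: x = 0.2184, y = 0.6189
  toluene: x = 0.4235, y = 0.2444
  n-octane: x = 0.3580, y = 0.1368

x_acetone = 0.2184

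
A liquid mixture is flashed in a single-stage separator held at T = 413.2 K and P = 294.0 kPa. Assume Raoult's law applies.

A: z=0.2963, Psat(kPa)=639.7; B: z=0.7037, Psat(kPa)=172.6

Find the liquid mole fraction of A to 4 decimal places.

x_A = 0.2599

Raoult's law: Kᵢ = Pᵢˢᵃᵗ/P = Pᵢˢᵃᵗ/294.0.
  K_A = 639.7/294.0 = 2.175850, K_B = 172.6/294.0 = 0.587075
Binary case is linear: z₁(K₁−1)(1+V/F(K₂−1)) + z₂(K₂−1)(1+V/F(K₁−1)) = 0
⇒ V/F = [z₁(K₁−1)+z₂(K₂−1)] / [−(K₁−1)(K₂−1)] = 0.05783/0.48554 = 0.1191
Compositions from xᵢ = zᵢ/(1+V/F(Kᵢ−1)), yᵢ = Kᵢxᵢ:
  A: x = 0.2599, y = 0.5655
  B: x = 0.7401, y = 0.4345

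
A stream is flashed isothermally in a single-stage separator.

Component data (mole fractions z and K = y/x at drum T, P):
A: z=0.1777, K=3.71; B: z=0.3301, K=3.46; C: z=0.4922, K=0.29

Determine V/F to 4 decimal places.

V/F = 0.5218

Iterate (Newton) starting at V/F = 0.5:
  V/F = 0.5000: g = 0.02683, g' = -1.2334 → V/F = 0.5218
Converged at V/F = 0.5218.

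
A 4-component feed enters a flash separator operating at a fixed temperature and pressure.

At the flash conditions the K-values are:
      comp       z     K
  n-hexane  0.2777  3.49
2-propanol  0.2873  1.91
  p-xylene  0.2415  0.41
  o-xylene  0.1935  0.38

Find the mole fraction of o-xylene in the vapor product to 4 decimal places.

Material balance + equilibrium reduce to Σ zᵢ(Kᵢ−1)/(1+ψ(Kᵢ−1)) = 0.
Check two-phase: ΣzᵢKᵢ = 1.6905 > 1 and Σzᵢ/Kᵢ = 1.3282 > 1, so g(0) = 0.6905 > 0 and g(1) = -0.3282 < 0.
Iterate (Newton) starting at ψ = 0.5:
  ψ = 0.5000: g = 0.11172, g' = -0.7794 → ψ = 0.6433
  ψ = 0.6433: g = 0.00143, g' = -0.7732 → ψ = 0.6452
Converged at ψ = 0.6452.
Compositions from xᵢ = zᵢ/(1+ψ(Kᵢ−1)), yᵢ = Kᵢxᵢ:
  n-hexane: x = 0.1065, y = 0.3718
  2-propanol: x = 0.1810, y = 0.3457
  p-xylene: x = 0.3899, y = 0.1599
  o-xylene: x = 0.3225, y = 0.1226

y_o-xylene = 0.1226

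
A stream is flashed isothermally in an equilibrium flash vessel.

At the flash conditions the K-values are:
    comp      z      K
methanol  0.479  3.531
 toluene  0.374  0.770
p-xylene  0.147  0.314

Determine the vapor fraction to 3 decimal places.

Iterate (Newton) starting at ψ = 0.64:
  ψ = 0.640: g = 0.1821, g' = -0.694 → ψ = 0.902
  ψ = 0.902: g = -0.0041, g' = -0.793 → ψ = 0.897
Converged at ψ = 0.897.

ψ = 0.897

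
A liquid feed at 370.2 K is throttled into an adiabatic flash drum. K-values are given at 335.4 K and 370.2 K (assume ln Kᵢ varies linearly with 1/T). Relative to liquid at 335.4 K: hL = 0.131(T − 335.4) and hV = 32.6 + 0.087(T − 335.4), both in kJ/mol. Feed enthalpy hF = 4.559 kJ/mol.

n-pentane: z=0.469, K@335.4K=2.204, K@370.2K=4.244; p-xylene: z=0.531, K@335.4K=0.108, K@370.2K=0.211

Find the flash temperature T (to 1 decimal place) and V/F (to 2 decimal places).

Adiabatic flash: solve Rachford–Rice at each trial T, then check hF = ψ·hV(T) + (1−ψ)·hL(T).
  T = 335.4 K: K = (2.204, 0.108), RR gives ψ = 0.085, H_out = 2.763 kJ/mol
  T = 370.2 K: K = (4.244, 0.211), RR gives ψ = 0.431, H_out = 17.941 kJ/mol
  T = 352.8 K: K = (3.108, 0.153), RR gives ψ = 0.302, H_out = 11.898 kJ/mol
  T = 344.1 K: K = (2.629, 0.129), RR gives ψ = 0.213, H_out = 7.990 kJ/mol
  T = 339.8 K: K = (2.412, 0.118), RR gives ψ = 0.156, H_out = 5.632 kJ/mol
  T = 337.6 K: K = (2.306, 0.113), RR gives ψ = 0.122, H_out = 4.266 kJ/mol
Linear interpolation between T = 337.6 (H_out = 4.266) and T = 339.8 (H_out = 5.632) on hF = 4.559 gives T ≈ 338.1 K, at which ψ = 0.13.

T = 338.1 K, V/F = 0.13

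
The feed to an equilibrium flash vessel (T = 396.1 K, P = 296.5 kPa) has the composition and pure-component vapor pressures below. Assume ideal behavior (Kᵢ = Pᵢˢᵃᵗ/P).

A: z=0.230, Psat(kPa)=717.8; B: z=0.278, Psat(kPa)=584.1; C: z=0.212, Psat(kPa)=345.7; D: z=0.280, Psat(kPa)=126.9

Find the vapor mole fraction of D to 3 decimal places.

Raoult's law: Kᵢ = Pᵢˢᵃᵗ/P = Pᵢˢᵃᵗ/296.5.
  K_A = 717.8/296.5 = 2.42091, K_B = 584.1/296.5 = 1.96998, K_C = 345.7/296.5 = 1.16594, K_D = 126.9/296.5 = 0.42799
Rachford–Rice: g(ψ) = Σ zᵢ(Kᵢ−1)/(1+ψ(Kᵢ−1)) = 0.
Check two-phase: ΣzᵢKᵢ = 1.471 > 1 and Σzᵢ/Kᵢ = 1.072 > 1, so g(0) = 0.471 > 0 and g(1) = -0.072 < 0.
Newton iteration, ψ⁰ = 0.37:
  ψ = 0.370: g = 0.2426, g' = -0.494 → ψ = 0.861
  ψ = 0.861: g = 0.0089, g' = -0.532 → ψ = 0.878
Converged at ψ = 0.878.
Compositions from xᵢ = zᵢ/(1+ψ(Kᵢ−1)), yᵢ = Kᵢxᵢ:
  A: x = 0.102, y = 0.248
  B: x = 0.150, y = 0.296
  C: x = 0.185, y = 0.216
  D: x = 0.562, y = 0.241

y_D = 0.241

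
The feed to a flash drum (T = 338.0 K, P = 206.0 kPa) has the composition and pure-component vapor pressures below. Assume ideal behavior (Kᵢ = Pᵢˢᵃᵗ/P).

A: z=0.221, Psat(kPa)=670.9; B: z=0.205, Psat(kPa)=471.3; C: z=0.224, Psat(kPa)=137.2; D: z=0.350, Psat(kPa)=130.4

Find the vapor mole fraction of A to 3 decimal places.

y_A = 0.244

Raoult's law: Kᵢ = Pᵢˢᵃᵗ/P = Pᵢˢᵃᵗ/206.0.
  K_A = 670.9/206.0 = 3.25680, K_B = 471.3/206.0 = 2.28786, K_C = 137.2/206.0 = 0.66602, K_D = 130.4/206.0 = 0.63301
Let β = V/F and solve Σ zᵢ(Kᵢ−1)/(1+β(Kᵢ−1)) = 0.
Check two-phase: ΣzᵢKᵢ = 1.560 > 1 and Σzᵢ/Kᵢ = 1.047 > 1, so g(0) = 0.560 > 0 and g(1) = -0.047 < 0.
Newton–Raphson from β = 0.48:
  β = 0.480: g = 0.1576, g' = -0.494 → β = 0.799
  β = 0.799: g = 0.0243, g' = -0.367 → β = 0.865
  β = 0.865: g = 0.0004, g' = -0.356 → β = 0.866
Converged at β = 0.866.
Compositions from xᵢ = zᵢ/(1+β(Kᵢ−1)), yᵢ = Kᵢxᵢ:
  A: x = 0.075, y = 0.244
  B: x = 0.097, y = 0.222
  C: x = 0.315, y = 0.210
  D: x = 0.513, y = 0.325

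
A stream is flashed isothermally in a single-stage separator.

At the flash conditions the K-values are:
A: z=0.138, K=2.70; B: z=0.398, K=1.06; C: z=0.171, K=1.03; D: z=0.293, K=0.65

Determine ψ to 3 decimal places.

Iterate (Newton) starting at ψ = 0.42:
  ψ = 0.420: g = 0.0450, g' = -0.187 → ψ = 0.661
  ψ = 0.661: g = 0.0050, g' = -0.151 → ψ = 0.695
Converged at ψ = 0.695.

ψ = 0.695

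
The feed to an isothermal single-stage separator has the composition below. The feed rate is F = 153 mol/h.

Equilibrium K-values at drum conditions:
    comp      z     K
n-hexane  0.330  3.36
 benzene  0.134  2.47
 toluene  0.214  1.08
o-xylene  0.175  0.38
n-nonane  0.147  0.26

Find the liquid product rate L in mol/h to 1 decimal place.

Rachford–Rice: g(ψ) = Σ zᵢ(Kᵢ−1)/(1+ψ(Kᵢ−1)) = 0.
g(0) = ΣzᵢKᵢ − 1 = 0.776 and g(1) = 1 − Σzᵢ/Kᵢ = -0.377, so a root lies in (0, 1).
Iterate (Newton) starting at ψ = 0.46:
  ψ = 0.460: g = 0.1907, g' = -0.844 → ψ = 0.686
  ψ = 0.686: g = 0.0018, g' = -0.877 → ψ = 0.688
Converged at ψ = 0.688.
Then V = ψ·F = 0.6882·153 = 105.3 mol/h and L = F − V = 47.7 mol/h.

L = 47.7 mol/h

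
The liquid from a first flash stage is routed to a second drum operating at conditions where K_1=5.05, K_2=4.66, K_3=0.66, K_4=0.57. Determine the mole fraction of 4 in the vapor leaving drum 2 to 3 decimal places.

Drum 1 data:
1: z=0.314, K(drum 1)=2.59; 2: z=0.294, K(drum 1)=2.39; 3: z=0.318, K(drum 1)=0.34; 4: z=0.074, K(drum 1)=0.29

Drum 1:
Let ψ₁ = V/F and solve Σ zᵢ(Kᵢ−1)/(1+ψ₁(Kᵢ−1)) = 0.
g(0) = ΣzᵢKᵢ − 1 = 0.646 and g(1) = 1 − Σzᵢ/Kᵢ = -0.435, so a root lies in (0, 1).
Newton iteration, ψ₁⁰ = 0.5:
  ψ₁ = 0.500: g = 0.1245, g' = -0.842 → ψ₁ = 0.648
  ψ₁ = 0.648: g = -0.0030, g' = -0.901 → ψ₁ = 0.645
Converged at ψ₁ = 0.645.
Drum-1 compositions:
  1: x = 0.155, y = 0.402
  2: x = 0.155, y = 0.371
  3: x = 0.553, y = 0.188
  4: x = 0.136, y = 0.040
Drum-2 feed = drum-1 liquid: z₂ = (0.1551, 0.1551, 0.5534, 0.1364).
Drum 2:
Let ψ₂ = V/F and solve Σ zᵢ(Kᵢ−1)/(1+ψ₂(Kᵢ−1)) = 0.
Feasibility: ΣzᵢKᵢ = 1.949, Σzᵢ/Kᵢ = 1.142 — both > 1, two phases present.
Newton–Raphson from ψ₂ = 0.5:
  ψ₂ = 0.500: g = 0.1067, g' = -0.671 → ψ₂ = 0.659
  ψ₂ = 0.659: g = 0.0131, g' = -0.523 → ψ₂ = 0.684
  ψ₂ = 0.684: g = 0.0002, g' = -0.507 → ψ₂ = 0.685
Converged at ψ₂ = 0.685.
  1: x = 0.041, y = 0.208
  2: x = 0.044, y = 0.206
  3: x = 0.721, y = 0.476
  4: x = 0.193, y = 0.110

y_4 (drum 2) = 0.110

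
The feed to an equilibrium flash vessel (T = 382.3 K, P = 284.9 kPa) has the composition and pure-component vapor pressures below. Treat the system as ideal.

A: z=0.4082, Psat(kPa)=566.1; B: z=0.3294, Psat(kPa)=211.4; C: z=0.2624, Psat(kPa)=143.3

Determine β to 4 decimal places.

Raoult's law: Kᵢ = Pᵢˢᵃᵗ/P = Pᵢˢᵃᵗ/284.9.
  K_A = 566.1/284.9 = 1.987013, K_B = 211.4/284.9 = 0.742015, K_C = 143.3/284.9 = 0.502984
Let β = V/F and solve Σ zᵢ(Kᵢ−1)/(1+β(Kᵢ−1)) = 0.
g(0) = ΣzᵢKᵢ − 1 = 0.1875 and g(1) = 1 − Σzᵢ/Kᵢ = -0.1710, so a root lies in (0, 1).
Newton iteration, β⁰ = 0.5:
  β = 0.5000: g = -0.00134, g' = -0.3220 → β = 0.4958
Converged at β = 0.4958.

β = 0.4958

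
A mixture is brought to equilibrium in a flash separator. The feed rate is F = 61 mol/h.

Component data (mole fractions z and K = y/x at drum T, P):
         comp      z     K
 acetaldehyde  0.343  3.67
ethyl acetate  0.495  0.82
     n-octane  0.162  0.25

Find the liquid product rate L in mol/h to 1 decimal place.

Material balance + equilibrium reduce to Σ zᵢ(Kᵢ−1)/(1+β(Kᵢ−1)) = 0.
g(0) = ΣzᵢKᵢ − 1 = 0.705 and g(1) = 1 − Σzᵢ/Kᵢ = -0.345, so a root lies in (0, 1).
Newton–Raphson from β = 0.5:
  β = 0.500: g = 0.0999, g' = -0.701 → β = 0.642
  β = 0.642: g = 0.0020, g' = -0.692 → β = 0.645
Converged at β = 0.645.
Then V = β·F = 0.6454·61 = 39.4 mol/h and L = F − V = 21.6 mol/h.

L = 21.6 mol/h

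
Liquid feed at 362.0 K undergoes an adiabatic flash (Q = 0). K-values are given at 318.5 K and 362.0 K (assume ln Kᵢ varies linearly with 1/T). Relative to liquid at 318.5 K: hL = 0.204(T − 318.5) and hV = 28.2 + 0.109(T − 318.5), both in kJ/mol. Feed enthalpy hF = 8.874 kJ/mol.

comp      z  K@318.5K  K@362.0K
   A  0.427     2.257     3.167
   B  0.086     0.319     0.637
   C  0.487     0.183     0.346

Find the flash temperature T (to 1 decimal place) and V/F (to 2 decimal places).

Adiabatic flash: solve Rachford–Rice at each trial T, then check hF = ψ·hV(T) + (1−ψ)·hL(T).
  T = 318.5 K: K = (2.257, 0.319, 0.183), RR gives ψ = 0.080, H_out = 2.258 kJ/mol
  T = 362.0 K: K = (3.167, 0.637, 0.346), RR gives ψ = 0.429, H_out = 19.195 kJ/mol
  T = 340.2 K: K = (2.702, 0.460, 0.257), RR gives ψ = 0.261, H_out = 11.248 kJ/mol
  T = 329.4 K: K = (2.478, 0.386, 0.218), RR gives ψ = 0.176, H_out = 7.004 kJ/mol
  T = 334.8 K: K = (2.589, 0.422, 0.237), RR gives ψ = 0.219, H_out = 9.168 kJ/mol
  T = 332.1 K: K = (2.533, 0.404, 0.227), RR gives ψ = 0.198, H_out = 8.098 kJ/mol
  T = 333.5 K: K = (2.562, 0.413, 0.232), RR gives ψ = 0.209, H_out = 8.656 kJ/mol
Linear interpolation between T = 333.5 (H_out = 8.656) and T = 334.8 (H_out = 9.168) on hF = 8.874 gives T ≈ 334.1 K, at which ψ = 0.21.

T = 334.1 K, V/F = 0.21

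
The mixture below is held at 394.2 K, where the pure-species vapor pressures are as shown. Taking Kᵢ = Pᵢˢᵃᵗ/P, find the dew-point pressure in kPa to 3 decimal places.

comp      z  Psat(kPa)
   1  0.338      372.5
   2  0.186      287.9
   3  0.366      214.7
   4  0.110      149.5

Pdew = 250.380 kPa

At the dew point ψ → 1, so Σzᵢ/Kᵢ = 1 with Kᵢ = Pᵢˢᵃᵗ/P ⇒ 1/P = Σzᵢ/Pᵢˢᵃᵗ.
1/P = 0.338/372.5 + 0.186/287.9 + 0.366/214.7 + 0.110/149.5 = 0.003994 ⇒ P = 250.380 kPa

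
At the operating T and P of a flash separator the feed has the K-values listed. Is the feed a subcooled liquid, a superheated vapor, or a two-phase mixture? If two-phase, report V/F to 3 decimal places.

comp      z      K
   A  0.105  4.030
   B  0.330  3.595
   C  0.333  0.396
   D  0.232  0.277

ΣzᵢKᵢ = 1.806; Σzᵢ/Kᵢ = 1.796.
Both exceed 1, so a two-phase solution exists.
Newton iteration, ψ⁰ = 0.5:
  ψ = 0.500: g = -0.0516, g' = -1.120 → ψ = 0.454
Converged at ψ = 0.454.

two-phase, V/F = 0.454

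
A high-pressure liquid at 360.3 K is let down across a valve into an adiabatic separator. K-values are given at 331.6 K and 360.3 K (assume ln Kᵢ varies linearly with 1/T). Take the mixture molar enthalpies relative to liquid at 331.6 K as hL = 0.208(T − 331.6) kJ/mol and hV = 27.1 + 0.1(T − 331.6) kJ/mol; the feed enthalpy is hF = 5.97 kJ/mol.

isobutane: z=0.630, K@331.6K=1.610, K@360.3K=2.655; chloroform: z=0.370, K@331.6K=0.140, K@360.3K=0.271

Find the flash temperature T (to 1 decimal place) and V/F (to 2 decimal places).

T = 334.1 K, V/F = 0.20

Adiabatic flash: solve Rachford–Rice at each trial T, then check hF = ψ·hV(T) + (1−ψ)·hL(T).
  T = 331.6 K: K = (1.610, 0.140), RR gives ψ = 0.126, H_out = 3.415 kJ/mol
  T = 360.3 K: K = (2.655, 0.271), RR gives ψ = 0.641, H_out = 21.345 kJ/mol
  T = 346.0 K: K = (2.091, 0.198), RR gives ψ = 0.446, H_out = 14.390 kJ/mol
  T = 338.8 K: K = (1.840, 0.167), RR gives ψ = 0.316, H_out = 9.808 kJ/mol
  T = 335.2 K: K = (1.722, 0.153), RR gives ψ = 0.232, H_out = 6.935 kJ/mol
  T = 333.4 K: K = (1.666, 0.146), RR gives ψ = 0.182, H_out = 5.274 kJ/mol
  T = 334.3 K: K = (1.694, 0.150), RR gives ψ = 0.208, H_out = 6.127 kJ/mol
Linear interpolation between T = 333.4 (H_out = 5.274) and T = 334.3 (H_out = 6.127) on hF = 5.97 gives T ≈ 334.1 K, at which ψ = 0.20.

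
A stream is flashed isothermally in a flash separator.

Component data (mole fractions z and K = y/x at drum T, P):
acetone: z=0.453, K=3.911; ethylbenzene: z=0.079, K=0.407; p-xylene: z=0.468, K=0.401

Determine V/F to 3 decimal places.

V/F = 0.569

Material balance + equilibrium reduce to Σ zᵢ(Kᵢ−1)/(1+V/F(Kᵢ−1)) = 0.
Feasibility: ΣzᵢKᵢ = 1.992, Σzᵢ/Kᵢ = 1.477 — both > 1, two phases present.
Newton–Raphson from V/F = 0.69:
  V/F = 0.690: g = -0.1188, g' = -0.992 → V/F = 0.570
  V/F = 0.570: g = -0.0007, g' = -0.993 → V/F = 0.569
Converged at V/F = 0.569.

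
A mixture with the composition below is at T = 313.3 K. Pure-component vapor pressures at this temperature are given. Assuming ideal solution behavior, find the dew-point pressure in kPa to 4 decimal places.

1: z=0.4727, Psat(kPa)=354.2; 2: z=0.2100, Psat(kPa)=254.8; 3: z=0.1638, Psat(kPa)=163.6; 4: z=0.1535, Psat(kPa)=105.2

At the dew point ψ → 1, so Σzᵢ/Kᵢ = 1 with Kᵢ = Pᵢˢᵃᵗ/P ⇒ 1/P = Σzᵢ/Pᵢˢᵃᵗ.
1/P = 0.4727/354.2 + 0.2100/254.8 + 0.1638/163.6 + 0.1535/105.2 = 0.0046191 ⇒ P = 216.4933 kPa

Pdew = 216.4933 kPa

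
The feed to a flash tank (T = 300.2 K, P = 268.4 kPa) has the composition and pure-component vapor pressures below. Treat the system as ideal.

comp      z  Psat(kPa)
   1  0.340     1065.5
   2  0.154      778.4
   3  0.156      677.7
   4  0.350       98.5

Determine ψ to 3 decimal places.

ψ = 0.871

Raoult's law: Kᵢ = Pᵢˢᵃᵗ/P = Pᵢˢᵃᵗ/268.4.
  K_1 = 1065.5/268.4 = 3.96982, K_2 = 778.4/268.4 = 2.90015, K_3 = 677.7/268.4 = 2.52496, K_4 = 98.5/268.4 = 0.36699
Newton iteration, ψ⁰ = 0.5:
  ψ = 0.500: g = 0.3672, g' = -1.049 → ψ = 0.850
  ψ = 0.850: g = 0.0223, g' = -1.049 → ψ = 0.871
Converged at ψ = 0.871.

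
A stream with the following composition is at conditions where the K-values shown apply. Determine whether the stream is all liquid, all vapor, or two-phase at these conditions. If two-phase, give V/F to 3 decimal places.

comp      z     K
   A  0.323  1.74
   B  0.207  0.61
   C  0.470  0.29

all liquid

ΣzᵢKᵢ = 0.825; Σzᵢ/Kᵢ = 2.146.
Since ΣzᵢKᵢ < 1 the mixture is below its bubble point — single liquid phase.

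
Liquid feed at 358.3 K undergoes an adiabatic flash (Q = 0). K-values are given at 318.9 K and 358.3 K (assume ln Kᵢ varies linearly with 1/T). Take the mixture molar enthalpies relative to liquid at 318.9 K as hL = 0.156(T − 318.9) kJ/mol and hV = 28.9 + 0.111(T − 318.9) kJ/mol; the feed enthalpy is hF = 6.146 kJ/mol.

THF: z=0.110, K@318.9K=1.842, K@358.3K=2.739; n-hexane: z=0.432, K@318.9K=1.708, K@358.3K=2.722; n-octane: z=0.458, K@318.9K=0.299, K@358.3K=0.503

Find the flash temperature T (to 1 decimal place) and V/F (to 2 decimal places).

T = 321.1 K, V/F = 0.20

Adiabatic flash: solve Rachford–Rice at each trial T, then check hF = ψ·hV(T) + (1−ψ)·hL(T).
  T = 318.9 K: K = (1.842, 1.708, 0.299), RR gives ψ = 0.150, H_out = 4.332 kJ/mol
  T = 358.3 K: K = (2.739, 2.722, 0.503), RR gives ψ = 0.825, H_out = 28.529 kJ/mol
  T = 338.6 K: K = (2.272, 2.186, 0.394), RR gives ψ = 0.513, H_out = 17.450 kJ/mol
  T = 328.8 K: K = (2.053, 1.940, 0.345), RR gives ψ = 0.352, H_out = 11.547 kJ/mol
  T = 323.9 K: K = (1.948, 1.823, 0.322), RR gives ψ = 0.259, H_out = 8.206 kJ/mol
  T = 321.4 K: K = (1.894, 1.765, 0.310), RR gives ψ = 0.207, H_out = 6.341 kJ/mol
  T = 320.1 K: K = (1.867, 1.735, 0.304), RR gives ψ = 0.178, H_out = 5.316 kJ/mol
  T = 320.8 K: K = (1.882, 1.751, 0.307), RR gives ψ = 0.194, H_out = 5.873 kJ/mol
Linear interpolation between T = 320.8 (H_out = 5.873) and T = 321.4 (H_out = 6.341) on hF = 6.146 gives T ≈ 321.1 K, at which ψ = 0.20.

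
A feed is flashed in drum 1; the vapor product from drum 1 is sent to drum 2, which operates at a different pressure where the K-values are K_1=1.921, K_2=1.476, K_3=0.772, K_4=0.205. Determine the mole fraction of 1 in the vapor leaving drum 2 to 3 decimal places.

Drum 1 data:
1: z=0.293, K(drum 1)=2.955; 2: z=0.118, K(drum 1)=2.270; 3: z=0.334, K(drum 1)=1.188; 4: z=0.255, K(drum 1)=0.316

Drum 1:
Iterate (Newton) starting at ψ₁ = 0.41:
  ψ₁ = 0.410: g = 0.2324, g' = -0.668 → ψ₁ = 0.758
Converged at ψ₁ = 0.758.
Drum-1 compositions:
  1: x = 0.118, y = 0.349
  2: x = 0.060, y = 0.136
  3: x = 0.292, y = 0.347
  4: x = 0.529, y = 0.167
Drum-2 feed = drum-1 vapor: z₂ = (0.3489, 0.1365, 0.3473, 0.1673).
Drum 2:
Newton iteration, ψ₂⁰ = 0.5:
  ψ₂ = 0.500: g = -0.0376, g' = -0.473 → ψ₂ = 0.420
  ψ₂ = 0.420: g = -0.0016, g' = -0.436 → ψ₂ = 0.417
Converged at ψ₂ = 0.417.
  1: x = 0.252, y = 0.484
  2: x = 0.114, y = 0.168
  3: x = 0.384, y = 0.296
  4: x = 0.250, y = 0.051

y_1 (drum 2) = 0.484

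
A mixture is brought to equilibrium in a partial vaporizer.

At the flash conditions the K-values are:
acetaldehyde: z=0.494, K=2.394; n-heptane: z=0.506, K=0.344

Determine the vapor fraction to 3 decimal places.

Rachford–Rice: g(ψ) = Σ zᵢ(Kᵢ−1)/(1+ψ(Kᵢ−1)) = 0.
Feasibility: ΣzᵢKᵢ = 1.357, Σzᵢ/Kᵢ = 1.677 — both > 1, two phases present.
Newton–Raphson from ψ = 0.61:
  ψ = 0.610: g = -0.1812, g' = -0.886 → ψ = 0.405
  ψ = 0.405: g = -0.0122, g' = -0.796 → ψ = 0.390
Converged at ψ = 0.390.

ψ = 0.390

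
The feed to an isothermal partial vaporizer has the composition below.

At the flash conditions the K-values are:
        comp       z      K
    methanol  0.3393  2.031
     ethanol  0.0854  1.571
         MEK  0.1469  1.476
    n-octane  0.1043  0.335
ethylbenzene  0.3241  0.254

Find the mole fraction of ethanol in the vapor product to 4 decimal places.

Rachford–Rice: g(ψ) = Σ zᵢ(Kᵢ−1)/(1+ψ(Kᵢ−1)) = 0.
g(0) = ΣzᵢKᵢ − 1 = 0.1574 and g(1) = 1 − Σzᵢ/Kᵢ = -0.9083, so a root lies in (0, 1).
Newton iteration, ψ⁰ = 0.35:
  ψ = 0.3500: g = -0.05998, g' = -0.6473 → ψ = 0.2573
  ψ = 0.2573: g = -0.00162, g' = -0.6162 → ψ = 0.2547
Converged at ψ = 0.2547.
Compositions from xᵢ = zᵢ/(1+ψ(Kᵢ−1)), yᵢ = Kᵢxᵢ:
  methanol: x = 0.2687, y = 0.5458
  ethanol: x = 0.0746, y = 0.1171
  MEK: x = 0.1310, y = 0.1934
  n-octane: x = 0.1256, y = 0.0421
  ethylbenzene: x = 0.4001, y = 0.1016

y_ethanol = 0.1171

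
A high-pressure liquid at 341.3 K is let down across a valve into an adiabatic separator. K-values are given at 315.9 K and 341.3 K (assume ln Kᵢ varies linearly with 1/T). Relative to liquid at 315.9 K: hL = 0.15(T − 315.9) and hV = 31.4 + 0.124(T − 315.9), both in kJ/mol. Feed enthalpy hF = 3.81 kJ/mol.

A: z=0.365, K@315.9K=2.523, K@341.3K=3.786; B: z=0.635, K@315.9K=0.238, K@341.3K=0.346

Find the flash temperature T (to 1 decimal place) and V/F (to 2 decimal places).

Adiabatic flash: solve Rachford–Rice at each trial T, then check hF = ψ·hV(T) + (1−ψ)·hL(T).
  T = 315.9 K: K = (2.523, 0.238), RR gives ψ = 0.062, H_out = 1.949 kJ/mol
  T = 341.3 K: K = (3.786, 0.346), RR gives ψ = 0.330, H_out = 13.960 kJ/mol
  T = 328.6 K: K = (3.115, 0.289), RR gives ψ = 0.213, H_out = 8.528 kJ/mol
  T = 322.2 K: K = (2.807, 0.263), RR gives ψ = 0.144, H_out = 5.429 kJ/mol
  T = 319.0 K: K = (2.660, 0.250), RR gives ψ = 0.104, H_out = 3.727 kJ/mol
  T = 320.6 K: K = (2.733, 0.256), RR gives ψ = 0.124, H_out = 4.593 kJ/mol
Linear interpolation between T = 319.0 (H_out = 3.727) and T = 320.6 (H_out = 4.593) on hF = 3.81 gives T ≈ 319.2 K, at which ψ = 0.11.

T = 319.2 K, V/F = 0.11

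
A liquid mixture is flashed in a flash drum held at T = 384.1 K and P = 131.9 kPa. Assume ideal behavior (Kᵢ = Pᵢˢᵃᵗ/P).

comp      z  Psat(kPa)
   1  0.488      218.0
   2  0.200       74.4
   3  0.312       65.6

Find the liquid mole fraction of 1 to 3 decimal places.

x_1 = 0.422

Raoult's law: Kᵢ = Pᵢˢᵃᵗ/P = Pᵢˢᵃᵗ/131.9.
  K_1 = 218.0/131.9 = 1.65277, K_2 = 74.4/131.9 = 0.56406, K_3 = 65.6/131.9 = 0.49735
Newton–Raphson from V/F = 0.35:
  V/F = 0.350: g = -0.0339, g' = -0.307 → V/F = 0.240
  V/F = 0.240: g = -0.0002, g' = -0.305 → V/F = 0.239
Converged at V/F = 0.239.
Compositions from xᵢ = zᵢ/(1+V/F(Kᵢ−1)), yᵢ = Kᵢxᵢ:
  1: x = 0.422, y = 0.698
  2: x = 0.223, y = 0.126
  3: x = 0.355, y = 0.176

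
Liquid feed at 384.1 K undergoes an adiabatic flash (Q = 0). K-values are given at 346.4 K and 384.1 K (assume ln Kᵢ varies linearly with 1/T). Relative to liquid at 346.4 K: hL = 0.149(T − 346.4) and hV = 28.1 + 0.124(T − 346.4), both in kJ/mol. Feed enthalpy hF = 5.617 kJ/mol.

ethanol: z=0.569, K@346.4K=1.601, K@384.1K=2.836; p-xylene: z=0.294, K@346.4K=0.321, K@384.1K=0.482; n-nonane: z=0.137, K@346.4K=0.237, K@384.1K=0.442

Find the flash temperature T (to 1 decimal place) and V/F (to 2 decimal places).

T = 349.3 K, V/F = 0.19

Adiabatic flash: solve Rachford–Rice at each trial T, then check hF = ψ·hV(T) + (1−ψ)·hL(T).
  T = 346.4 K: K = (1.601, 0.321, 0.237), RR gives ψ = 0.089, H_out = 2.501 kJ/mol
  T = 384.1 K: K = (2.836, 0.482, 0.442), RR gives ψ = 0.836, H_out = 28.329 kJ/mol
  T = 365.2 K: K = (2.161, 0.397, 0.329), RR gives ψ = 0.539, H_out = 17.682 kJ/mol
  T = 355.8 K: K = (1.867, 0.358, 0.280), RR gives ψ = 0.356, H_out = 11.317 kJ/mol
  T = 351.1 K: K = (1.731, 0.339, 0.258), RR gives ψ = 0.239, H_out = 7.376 kJ/mol
  T = 348.8 K: K = (1.666, 0.330, 0.248), RR gives ψ = 0.170, H_out = 5.138 kJ/mol
Linear interpolation between T = 348.8 (H_out = 5.138) and T = 351.1 (H_out = 7.376) on hF = 5.617 gives T ≈ 349.3 K, at which ψ = 0.19.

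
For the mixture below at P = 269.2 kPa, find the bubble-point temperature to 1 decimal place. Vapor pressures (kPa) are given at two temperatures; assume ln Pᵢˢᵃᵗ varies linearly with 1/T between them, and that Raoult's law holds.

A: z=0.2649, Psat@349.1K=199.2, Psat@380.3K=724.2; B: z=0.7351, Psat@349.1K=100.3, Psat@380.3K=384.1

T = 366.3 K

Bubble-point temperature: ΣzᵢPᵢˢᵃᵗ(T) = P. Interpolate ln Pᵢˢᵃᵗ = aᵢ + bᵢ/T.
  T = 349.1 K: ΣzᵢPᵢˢᵃᵗ = 126.50 kPa
  T = 380.3 K: ΣzᵢPᵢˢᵃᵗ = 474.19 kPa
  T = 364.7 K: ΣzᵢPᵢˢᵃᵗ = 251.92 kPa
  T = 372.5 K: ΣzᵢPᵢˢᵃᵗ = 347.92 kPa
  T = 368.6 K: ΣzᵢPᵢˢᵃᵗ = 296.56 kPa
  T = 366.6 K: ΣzᵢPᵢˢᵃᵗ = 272.87 kPa
Interpolating between 364.7 K and 366.6 K gives T ≈ 366.3 K.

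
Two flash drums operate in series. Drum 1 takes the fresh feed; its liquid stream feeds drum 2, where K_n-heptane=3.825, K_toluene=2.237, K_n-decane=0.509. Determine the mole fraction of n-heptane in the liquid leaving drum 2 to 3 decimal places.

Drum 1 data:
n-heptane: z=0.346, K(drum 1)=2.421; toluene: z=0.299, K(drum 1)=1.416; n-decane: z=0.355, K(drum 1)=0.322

Drum 1:
Let ψ₁ = V/F and solve Σ zᵢ(Kᵢ−1)/(1+ψ₁(Kᵢ−1)) = 0.
Feasibility: ΣzᵢKᵢ = 1.375, Σzᵢ/Kᵢ = 1.457 — both > 1, two phases present.
Newton–Raphson from ψ₁ = 0.5:
  ψ₁ = 0.500: g = 0.0263, g' = -0.648 → ψ₁ = 0.541
  ψ₁ = 0.541: g = -0.0003, g' = -0.665 → ψ₁ = 0.540
Converged at ψ₁ = 0.540.
Drum-1 compositions:
  n-heptane: x = 0.196, y = 0.474
  toluene: x = 0.244, y = 0.346
  n-decane: x = 0.560, y = 0.180
Drum-2 feed = drum-1 liquid: z₂ = (0.1958, 0.2441, 0.5601).
Drum 2:
Rachford–Rice: g(ψ₂) = Σ zᵢ(Kᵢ−1)/(1+ψ₂(Kᵢ−1)) = 0.
Check two-phase: ΣzᵢKᵢ = 1.580 > 1 and Σzᵢ/Kᵢ = 1.261 > 1, so g(0) = 0.580 > 0 and g(1) = -0.261 < 0.
Newton–Raphson from ψ₂ = 0.5:
  ψ₂ = 0.500: g = 0.0513, g' = -0.648 → ψ₂ = 0.579
  ψ₂ = 0.579: g = 0.0014, g' = -0.615 → ψ₂ = 0.582
Converged at ψ₂ = 0.582.
  n-heptane: x = 0.074, y = 0.283
  toluene: x = 0.142, y = 0.318
  n-decane: x = 0.784, y = 0.399

x_n-heptane (drum 2) = 0.074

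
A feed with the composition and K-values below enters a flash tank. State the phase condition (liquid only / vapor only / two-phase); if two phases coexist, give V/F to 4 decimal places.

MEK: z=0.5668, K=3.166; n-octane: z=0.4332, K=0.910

vapor only

ΣzᵢKᵢ = 2.1887; Σzᵢ/Kᵢ = 0.6551.
Since Σzᵢ/Kᵢ < 1 the mixture is above its dew point — single vapor phase.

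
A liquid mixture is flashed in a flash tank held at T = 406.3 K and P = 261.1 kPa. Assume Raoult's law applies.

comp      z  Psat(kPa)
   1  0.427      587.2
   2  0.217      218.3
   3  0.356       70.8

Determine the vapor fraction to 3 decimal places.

Raoult's law: Kᵢ = Pᵢˢᵃᵗ/P = Pᵢˢᵃᵗ/261.1.
  K_1 = 587.2/261.1 = 2.24895, K_2 = 218.3/261.1 = 0.83608, K_3 = 70.8/261.1 = 0.27116
Rachford–Rice: g(ψ) = Σ zᵢ(Kᵢ−1)/(1+ψ(Kᵢ−1)) = 0.
Check two-phase: ΣzᵢKᵢ = 1.238 > 1 and Σzᵢ/Kᵢ = 1.762 > 1, so g(0) = 0.238 > 0 and g(1) = -0.762 < 0.
Newton iteration, ψ⁰ = 0.58:
  ψ = 0.580: g = -0.1795, g' = -0.799 → ψ = 0.355
  ψ = 0.355: g = -0.0185, g' = -0.670 → ψ = 0.328
Converged at ψ = 0.328.

ψ = 0.328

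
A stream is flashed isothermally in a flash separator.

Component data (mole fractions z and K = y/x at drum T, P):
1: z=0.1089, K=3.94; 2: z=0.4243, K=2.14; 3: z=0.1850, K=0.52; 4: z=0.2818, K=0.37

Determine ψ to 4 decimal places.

Newton–Raphson from ψ = 0.49:
  ψ = 0.4900: g = 0.06861, g' = -0.6919 → ψ = 0.5892
  ψ = 0.5892: g = 0.00041, g' = -0.6891 → ψ = 0.5897
Converged at ψ = 0.5897.

ψ = 0.5897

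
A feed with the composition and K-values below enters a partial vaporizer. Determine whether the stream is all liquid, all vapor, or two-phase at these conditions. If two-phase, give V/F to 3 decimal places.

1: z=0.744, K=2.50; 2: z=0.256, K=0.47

ΣzᵢKᵢ = 1.980; Σzᵢ/Kᵢ = 0.842.
Since Σzᵢ/Kᵢ < 1 the mixture is above its dew point — single vapor phase.

all vapor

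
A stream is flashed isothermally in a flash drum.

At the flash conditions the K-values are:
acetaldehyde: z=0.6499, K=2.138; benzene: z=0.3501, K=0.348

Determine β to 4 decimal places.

β = 0.6891

Rachford–Rice: g(β) = Σ zᵢ(Kᵢ−1)/(1+β(Kᵢ−1)) = 0.
Feasibility: ΣzᵢKᵢ = 1.5113, Σzᵢ/Kᵢ = 1.3100 — both > 1, two phases present.
Binary case is linear: z₁(K₁−1)(1+β(K₂−1)) + z₂(K₂−1)(1+β(K₁−1)) = 0
⇒ β = [z₁(K₁−1)+z₂(K₂−1)] / [−(K₁−1)(K₂−1)] = 0.51132/0.74198 = 0.6891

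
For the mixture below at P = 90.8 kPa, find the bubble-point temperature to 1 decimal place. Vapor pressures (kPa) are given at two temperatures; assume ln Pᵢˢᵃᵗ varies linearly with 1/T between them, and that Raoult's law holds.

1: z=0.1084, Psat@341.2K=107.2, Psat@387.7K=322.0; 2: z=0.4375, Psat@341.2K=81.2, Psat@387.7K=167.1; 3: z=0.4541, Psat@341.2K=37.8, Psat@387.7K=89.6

T = 359.1 K

Bubble-point temperature: ΣzᵢPᵢˢᵃᵗ(T) = P. Interpolate ln Pᵢˢᵃᵗ = aᵢ + bᵢ/T.
  T = 341.2 K: ΣzᵢPᵢˢᵃᵗ = 64.31 kPa
  T = 387.7 K: ΣzᵢPᵢˢᵃᵗ = 148.70 kPa
  T = 364.4 K: ΣzᵢPᵢˢᵃᵗ = 100.08 kPa
  T = 352.8 K: ΣzᵢPᵢˢᵃᵗ = 80.75 kPa
  T = 358.6 K: ΣzᵢPᵢˢᵃᵗ = 90.04 kPa
  T = 361.5 K: ΣzᵢPᵢˢᵃᵗ = 94.96 kPa
  T = 360.1 K: ΣzᵢPᵢˢᵃᵗ = 92.56 kPa
Interpolating between 358.6 K and 360.1 K gives T ≈ 359.1 K.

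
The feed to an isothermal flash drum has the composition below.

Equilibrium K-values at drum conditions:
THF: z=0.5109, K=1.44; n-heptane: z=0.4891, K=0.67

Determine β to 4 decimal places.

Let β = V/F and solve Σ zᵢ(Kᵢ−1)/(1+β(Kᵢ−1)) = 0.
g(0) = ΣzᵢKᵢ − 1 = 0.0634 and g(1) = 1 − Σzᵢ/Kᵢ = -0.0848, so a root lies in (0, 1).
Binary case is linear: z₁(K₁−1)(1+β(K₂−1)) + z₂(K₂−1)(1+β(K₁−1)) = 0
⇒ β = [z₁(K₁−1)+z₂(K₂−1)] / [−(K₁−1)(K₂−1)] = 0.06339/0.14520 = 0.4366

β = 0.4366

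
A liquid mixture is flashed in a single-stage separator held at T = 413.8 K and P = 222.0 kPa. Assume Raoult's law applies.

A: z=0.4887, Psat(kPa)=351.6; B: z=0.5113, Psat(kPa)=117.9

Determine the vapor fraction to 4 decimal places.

ψ = 0.1663

Raoult's law: Kᵢ = Pᵢˢᵃᵗ/P = Pᵢˢᵃᵗ/222.0.
  K_A = 351.6/222.0 = 1.583784, K_B = 117.9/222.0 = 0.531081
Binary case is linear: z₁(K₁−1)(1+ψ(K₂−1)) + z₂(K₂−1)(1+ψ(K₁−1)) = 0
⇒ ψ = [z₁(K₁−1)+z₂(K₂−1)] / [−(K₁−1)(K₂−1)] = 0.04554/0.27375 = 0.1663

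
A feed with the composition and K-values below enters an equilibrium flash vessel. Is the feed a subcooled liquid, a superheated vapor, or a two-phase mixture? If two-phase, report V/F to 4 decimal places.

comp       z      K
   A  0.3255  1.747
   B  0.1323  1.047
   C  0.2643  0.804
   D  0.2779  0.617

ΣzᵢKᵢ = 1.0911; Σzᵢ/Kᵢ = 1.0918.
Both exceed 1, so a two-phase solution exists.
Let ψ = V/F and solve Σ zᵢ(Kᵢ−1)/(1+ψ(Kᵢ−1)) = 0.
Iterate (Newton) starting at ψ = 0.5:
  ψ = 0.5000: g = -0.00597, g' = -0.1714 → ψ = 0.4652
  ψ = 0.4652: g = 0.00003, g' = -0.1730 → ψ = 0.4653
Converged at ψ = 0.4653.

two-phase, V/F = 0.4653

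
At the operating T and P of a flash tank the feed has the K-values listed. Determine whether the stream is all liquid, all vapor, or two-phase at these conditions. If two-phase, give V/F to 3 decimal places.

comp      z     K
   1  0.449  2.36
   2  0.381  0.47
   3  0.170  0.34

two-phase, V/F = 0.380

ΣzᵢKᵢ = 1.297; Σzᵢ/Kᵢ = 1.501.
Both exceed 1, so a two-phase solution exists.
Let ψ = V/F and solve Σ zᵢ(Kᵢ−1)/(1+ψ(Kᵢ−1)) = 0.
Iterate (Newton) starting at ψ = 0.56:
  ψ = 0.560: g = -0.1185, g' = -0.670 → ψ = 0.383
  ψ = 0.383: g = -0.0022, g' = -0.660 → ψ = 0.380
Converged at ψ = 0.380.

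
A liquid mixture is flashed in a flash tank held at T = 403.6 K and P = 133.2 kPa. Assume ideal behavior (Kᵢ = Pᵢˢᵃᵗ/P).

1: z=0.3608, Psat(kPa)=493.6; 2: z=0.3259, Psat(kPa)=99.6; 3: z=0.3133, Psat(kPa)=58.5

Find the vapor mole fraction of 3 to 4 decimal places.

y_3 = 0.2103

Raoult's law: Kᵢ = Pᵢˢᵃᵗ/P = Pᵢˢᵃᵗ/133.2.
  K_1 = 493.6/133.2 = 3.705706, K_2 = 99.6/133.2 = 0.747748, K_3 = 58.5/133.2 = 0.439189
Rachford–Rice: g(ψ) = Σ zᵢ(Kᵢ−1)/(1+ψ(Kᵢ−1)) = 0.
g(0) = ΣzᵢKᵢ − 1 = 0.7183 and g(1) = 1 − Σzᵢ/Kᵢ = -0.2466, so a root lies in (0, 1).
Iterate (Newton) starting at ψ = 0.57:
  ψ = 0.5700: g = 0.02973, g' = -0.6499 → ψ = 0.6157
  ψ = 0.6157: g = 0.00047, g' = -0.6306 → ψ = 0.6165
Converged at ψ = 0.6165.
Compositions from xᵢ = zᵢ/(1+ψ(Kᵢ−1)), yᵢ = Kᵢxᵢ:
  1: x = 0.1352, y = 0.5011
  2: x = 0.3859, y = 0.2886
  3: x = 0.4789, y = 0.2103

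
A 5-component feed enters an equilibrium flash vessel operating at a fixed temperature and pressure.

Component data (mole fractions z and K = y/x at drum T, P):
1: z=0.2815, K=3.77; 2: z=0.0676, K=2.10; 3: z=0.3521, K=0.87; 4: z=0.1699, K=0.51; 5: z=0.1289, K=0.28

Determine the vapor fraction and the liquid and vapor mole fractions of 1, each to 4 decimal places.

ψ = 0.6107, x_1 = 0.1046, y_1 = 0.3943

Let ψ = V/F and solve Σ zᵢ(Kᵢ−1)/(1+ψ(Kᵢ−1)) = 0.
g(0) = ΣzᵢKᵢ − 1 = 0.6323 and g(1) = 1 − Σzᵢ/Kᵢ = -0.3051, so a root lies in (0, 1).
Newton–Raphson from ψ = 0.44:
  ψ = 0.4400: g = 0.11101, g' = -0.6920 → ψ = 0.6004
  ψ = 0.6004: g = 0.00650, g' = -0.6304 → ψ = 0.6107
Converged at ψ = 0.6107.
Compositions from xᵢ = zᵢ/(1+ψ(Kᵢ−1)), yᵢ = Kᵢxᵢ:
  1: x = 0.1046, y = 0.3943
  2: x = 0.0404, y = 0.0849
  3: x = 0.3825, y = 0.3327
  4: x = 0.2425, y = 0.1237
  5: x = 0.2301, y = 0.0644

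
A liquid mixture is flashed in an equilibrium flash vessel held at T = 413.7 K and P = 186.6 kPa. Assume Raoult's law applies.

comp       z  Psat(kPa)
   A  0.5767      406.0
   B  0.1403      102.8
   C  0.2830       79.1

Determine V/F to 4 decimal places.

V/F = 0.7121

Raoult's law: Kᵢ = Pᵢˢᵃᵗ/P = Pᵢˢᵃᵗ/186.6.
  K_A = 406.0/186.6 = 2.175777, K_B = 102.8/186.6 = 0.550911, K_C = 79.1/186.6 = 0.423901
Newton iteration, V/F⁰ = 0.65:
  V/F = 0.6500: g = 0.03472, g' = -0.5526 → V/F = 0.7128
  V/F = 0.7128: g = -0.00043, g' = -0.5676 → V/F = 0.7121
Converged at V/F = 0.7121.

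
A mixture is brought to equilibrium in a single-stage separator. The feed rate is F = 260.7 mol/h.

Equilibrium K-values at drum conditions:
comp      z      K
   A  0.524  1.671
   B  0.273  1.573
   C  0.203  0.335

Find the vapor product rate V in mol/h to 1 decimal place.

Material balance + equilibrium reduce to Σ zᵢ(Kᵢ−1)/(1+V/F(Kᵢ−1)) = 0.
g(0) = ΣzᵢKᵢ − 1 = 0.373 and g(1) = 1 − Σzᵢ/Kᵢ = -0.093, so a root lies in (0, 1).
Newton iteration, V/F⁰ = 0.39:
  V/F = 0.390: g = 0.2243, g' = -0.372 → V/F = 0.993
  V/F = 0.993: g = -0.0870, g' = -0.900 → V/F = 0.897
  V/F = 0.897: g = -0.0115, g' = -0.682 → V/F = 0.880
  V/F = 0.880: g = -0.0002, g' = -0.654 → V/F = 0.879
Converged at V/F = 0.879.
Then V = V/F·F = 0.8794·260.7 = 229.3 mol/h and L = F − V = 31.4 mol/h.

V = 229.3 mol/h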